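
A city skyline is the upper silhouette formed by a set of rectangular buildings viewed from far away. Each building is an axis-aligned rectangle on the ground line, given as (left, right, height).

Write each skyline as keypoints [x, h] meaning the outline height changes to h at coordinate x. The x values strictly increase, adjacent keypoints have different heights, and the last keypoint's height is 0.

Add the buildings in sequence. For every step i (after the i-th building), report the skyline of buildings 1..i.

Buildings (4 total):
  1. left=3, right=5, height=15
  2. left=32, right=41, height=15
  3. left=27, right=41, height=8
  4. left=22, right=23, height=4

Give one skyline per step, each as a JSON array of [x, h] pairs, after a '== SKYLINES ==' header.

== SKYLINES ==
[[3,15],[5,0]]
[[3,15],[5,0],[32,15],[41,0]]
[[3,15],[5,0],[27,8],[32,15],[41,0]]
[[3,15],[5,0],[22,4],[23,0],[27,8],[32,15],[41,0]]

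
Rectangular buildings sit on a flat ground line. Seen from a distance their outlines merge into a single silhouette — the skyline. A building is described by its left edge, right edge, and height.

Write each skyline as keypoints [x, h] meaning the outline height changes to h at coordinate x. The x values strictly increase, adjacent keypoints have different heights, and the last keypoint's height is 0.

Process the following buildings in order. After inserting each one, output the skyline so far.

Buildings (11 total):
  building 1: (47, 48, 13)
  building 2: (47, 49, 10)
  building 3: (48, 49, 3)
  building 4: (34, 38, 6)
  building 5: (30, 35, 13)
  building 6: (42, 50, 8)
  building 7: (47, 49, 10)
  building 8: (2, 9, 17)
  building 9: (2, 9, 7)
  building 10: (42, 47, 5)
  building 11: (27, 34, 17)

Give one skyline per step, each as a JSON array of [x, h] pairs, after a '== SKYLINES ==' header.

== SKYLINES ==
[[47,13],[48,0]]
[[47,13],[48,10],[49,0]]
[[47,13],[48,10],[49,0]]
[[34,6],[38,0],[47,13],[48,10],[49,0]]
[[30,13],[35,6],[38,0],[47,13],[48,10],[49,0]]
[[30,13],[35,6],[38,0],[42,8],[47,13],[48,10],[49,8],[50,0]]
[[30,13],[35,6],[38,0],[42,8],[47,13],[48,10],[49,8],[50,0]]
[[2,17],[9,0],[30,13],[35,6],[38,0],[42,8],[47,13],[48,10],[49,8],[50,0]]
[[2,17],[9,0],[30,13],[35,6],[38,0],[42,8],[47,13],[48,10],[49,8],[50,0]]
[[2,17],[9,0],[30,13],[35,6],[38,0],[42,8],[47,13],[48,10],[49,8],[50,0]]
[[2,17],[9,0],[27,17],[34,13],[35,6],[38,0],[42,8],[47,13],[48,10],[49,8],[50,0]]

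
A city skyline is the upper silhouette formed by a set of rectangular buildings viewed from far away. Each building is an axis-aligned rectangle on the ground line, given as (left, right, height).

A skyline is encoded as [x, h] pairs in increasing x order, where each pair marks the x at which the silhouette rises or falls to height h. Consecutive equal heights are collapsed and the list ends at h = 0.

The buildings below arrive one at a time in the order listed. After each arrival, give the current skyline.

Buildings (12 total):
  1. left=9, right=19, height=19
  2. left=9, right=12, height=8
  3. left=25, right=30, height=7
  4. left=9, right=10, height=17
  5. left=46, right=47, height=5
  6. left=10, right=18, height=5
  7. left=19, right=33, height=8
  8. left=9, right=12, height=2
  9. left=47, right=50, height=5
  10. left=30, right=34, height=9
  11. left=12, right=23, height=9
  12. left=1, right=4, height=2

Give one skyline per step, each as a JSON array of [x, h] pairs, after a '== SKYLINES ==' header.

== SKYLINES ==
[[9,19],[19,0]]
[[9,19],[19,0]]
[[9,19],[19,0],[25,7],[30,0]]
[[9,19],[19,0],[25,7],[30,0]]
[[9,19],[19,0],[25,7],[30,0],[46,5],[47,0]]
[[9,19],[19,0],[25,7],[30,0],[46,5],[47,0]]
[[9,19],[19,8],[33,0],[46,5],[47,0]]
[[9,19],[19,8],[33,0],[46,5],[47,0]]
[[9,19],[19,8],[33,0],[46,5],[50,0]]
[[9,19],[19,8],[30,9],[34,0],[46,5],[50,0]]
[[9,19],[19,9],[23,8],[30,9],[34,0],[46,5],[50,0]]
[[1,2],[4,0],[9,19],[19,9],[23,8],[30,9],[34,0],[46,5],[50,0]]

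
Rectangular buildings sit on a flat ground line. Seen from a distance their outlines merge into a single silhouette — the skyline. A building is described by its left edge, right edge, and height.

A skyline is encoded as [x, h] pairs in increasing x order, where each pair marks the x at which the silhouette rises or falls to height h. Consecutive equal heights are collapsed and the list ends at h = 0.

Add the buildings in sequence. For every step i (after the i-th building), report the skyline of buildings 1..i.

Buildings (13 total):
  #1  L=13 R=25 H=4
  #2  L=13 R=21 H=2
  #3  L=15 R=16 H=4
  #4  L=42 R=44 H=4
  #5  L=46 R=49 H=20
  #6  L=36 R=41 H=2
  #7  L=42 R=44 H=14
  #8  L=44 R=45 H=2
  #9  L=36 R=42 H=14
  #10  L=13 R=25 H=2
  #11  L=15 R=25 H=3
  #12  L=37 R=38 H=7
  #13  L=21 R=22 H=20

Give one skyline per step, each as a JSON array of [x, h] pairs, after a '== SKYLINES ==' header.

== SKYLINES ==
[[13,4],[25,0]]
[[13,4],[25,0]]
[[13,4],[25,0]]
[[13,4],[25,0],[42,4],[44,0]]
[[13,4],[25,0],[42,4],[44,0],[46,20],[49,0]]
[[13,4],[25,0],[36,2],[41,0],[42,4],[44,0],[46,20],[49,0]]
[[13,4],[25,0],[36,2],[41,0],[42,14],[44,0],[46,20],[49,0]]
[[13,4],[25,0],[36,2],[41,0],[42,14],[44,2],[45,0],[46,20],[49,0]]
[[13,4],[25,0],[36,14],[44,2],[45,0],[46,20],[49,0]]
[[13,4],[25,0],[36,14],[44,2],[45,0],[46,20],[49,0]]
[[13,4],[25,0],[36,14],[44,2],[45,0],[46,20],[49,0]]
[[13,4],[25,0],[36,14],[44,2],[45,0],[46,20],[49,0]]
[[13,4],[21,20],[22,4],[25,0],[36,14],[44,2],[45,0],[46,20],[49,0]]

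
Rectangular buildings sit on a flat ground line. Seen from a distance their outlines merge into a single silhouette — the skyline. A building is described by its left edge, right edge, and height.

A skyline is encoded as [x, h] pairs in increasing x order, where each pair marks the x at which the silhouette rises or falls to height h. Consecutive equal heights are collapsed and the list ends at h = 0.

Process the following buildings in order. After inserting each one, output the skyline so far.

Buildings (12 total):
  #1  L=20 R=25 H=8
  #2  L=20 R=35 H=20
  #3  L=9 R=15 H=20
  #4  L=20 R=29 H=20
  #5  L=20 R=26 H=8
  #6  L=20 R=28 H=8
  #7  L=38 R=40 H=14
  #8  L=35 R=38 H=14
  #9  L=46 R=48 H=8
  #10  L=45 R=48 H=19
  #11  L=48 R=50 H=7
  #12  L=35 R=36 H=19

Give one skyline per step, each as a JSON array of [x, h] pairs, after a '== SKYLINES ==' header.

== SKYLINES ==
[[20,8],[25,0]]
[[20,20],[35,0]]
[[9,20],[15,0],[20,20],[35,0]]
[[9,20],[15,0],[20,20],[35,0]]
[[9,20],[15,0],[20,20],[35,0]]
[[9,20],[15,0],[20,20],[35,0]]
[[9,20],[15,0],[20,20],[35,0],[38,14],[40,0]]
[[9,20],[15,0],[20,20],[35,14],[40,0]]
[[9,20],[15,0],[20,20],[35,14],[40,0],[46,8],[48,0]]
[[9,20],[15,0],[20,20],[35,14],[40,0],[45,19],[48,0]]
[[9,20],[15,0],[20,20],[35,14],[40,0],[45,19],[48,7],[50,0]]
[[9,20],[15,0],[20,20],[35,19],[36,14],[40,0],[45,19],[48,7],[50,0]]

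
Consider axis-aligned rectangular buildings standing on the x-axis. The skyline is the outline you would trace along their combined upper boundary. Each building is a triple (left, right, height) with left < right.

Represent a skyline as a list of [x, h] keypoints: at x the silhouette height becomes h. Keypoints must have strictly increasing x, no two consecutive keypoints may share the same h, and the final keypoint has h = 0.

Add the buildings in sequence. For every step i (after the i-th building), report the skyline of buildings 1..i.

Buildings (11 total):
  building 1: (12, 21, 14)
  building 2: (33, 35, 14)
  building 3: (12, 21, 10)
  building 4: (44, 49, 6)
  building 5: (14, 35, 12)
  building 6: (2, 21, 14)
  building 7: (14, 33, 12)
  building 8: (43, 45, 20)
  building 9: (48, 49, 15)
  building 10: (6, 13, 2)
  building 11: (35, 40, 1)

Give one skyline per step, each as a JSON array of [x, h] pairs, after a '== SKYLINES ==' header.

== SKYLINES ==
[[12,14],[21,0]]
[[12,14],[21,0],[33,14],[35,0]]
[[12,14],[21,0],[33,14],[35,0]]
[[12,14],[21,0],[33,14],[35,0],[44,6],[49,0]]
[[12,14],[21,12],[33,14],[35,0],[44,6],[49,0]]
[[2,14],[21,12],[33,14],[35,0],[44,6],[49,0]]
[[2,14],[21,12],[33,14],[35,0],[44,6],[49,0]]
[[2,14],[21,12],[33,14],[35,0],[43,20],[45,6],[49,0]]
[[2,14],[21,12],[33,14],[35,0],[43,20],[45,6],[48,15],[49,0]]
[[2,14],[21,12],[33,14],[35,0],[43,20],[45,6],[48,15],[49,0]]
[[2,14],[21,12],[33,14],[35,1],[40,0],[43,20],[45,6],[48,15],[49,0]]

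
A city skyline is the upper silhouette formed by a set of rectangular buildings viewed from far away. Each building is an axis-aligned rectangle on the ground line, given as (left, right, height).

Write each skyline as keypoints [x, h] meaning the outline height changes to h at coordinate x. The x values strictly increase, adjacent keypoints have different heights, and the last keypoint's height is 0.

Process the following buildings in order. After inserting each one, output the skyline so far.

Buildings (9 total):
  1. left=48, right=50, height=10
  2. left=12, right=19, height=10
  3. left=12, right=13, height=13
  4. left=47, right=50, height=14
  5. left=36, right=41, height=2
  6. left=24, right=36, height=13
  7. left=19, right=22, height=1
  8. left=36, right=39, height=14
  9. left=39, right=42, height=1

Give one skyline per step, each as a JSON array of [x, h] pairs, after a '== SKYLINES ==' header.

== SKYLINES ==
[[48,10],[50,0]]
[[12,10],[19,0],[48,10],[50,0]]
[[12,13],[13,10],[19,0],[48,10],[50,0]]
[[12,13],[13,10],[19,0],[47,14],[50,0]]
[[12,13],[13,10],[19,0],[36,2],[41,0],[47,14],[50,0]]
[[12,13],[13,10],[19,0],[24,13],[36,2],[41,0],[47,14],[50,0]]
[[12,13],[13,10],[19,1],[22,0],[24,13],[36,2],[41,0],[47,14],[50,0]]
[[12,13],[13,10],[19,1],[22,0],[24,13],[36,14],[39,2],[41,0],[47,14],[50,0]]
[[12,13],[13,10],[19,1],[22,0],[24,13],[36,14],[39,2],[41,1],[42,0],[47,14],[50,0]]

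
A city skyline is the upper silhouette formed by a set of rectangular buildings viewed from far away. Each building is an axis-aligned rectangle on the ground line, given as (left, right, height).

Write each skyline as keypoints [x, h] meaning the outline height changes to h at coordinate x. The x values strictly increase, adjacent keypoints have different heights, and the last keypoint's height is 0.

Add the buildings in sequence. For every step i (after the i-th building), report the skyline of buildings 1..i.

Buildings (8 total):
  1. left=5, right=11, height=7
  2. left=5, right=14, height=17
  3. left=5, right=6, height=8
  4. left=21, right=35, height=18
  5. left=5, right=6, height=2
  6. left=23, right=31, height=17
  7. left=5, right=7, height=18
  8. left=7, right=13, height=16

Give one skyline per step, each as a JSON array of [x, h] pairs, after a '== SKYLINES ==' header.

== SKYLINES ==
[[5,7],[11,0]]
[[5,17],[14,0]]
[[5,17],[14,0]]
[[5,17],[14,0],[21,18],[35,0]]
[[5,17],[14,0],[21,18],[35,0]]
[[5,17],[14,0],[21,18],[35,0]]
[[5,18],[7,17],[14,0],[21,18],[35,0]]
[[5,18],[7,17],[14,0],[21,18],[35,0]]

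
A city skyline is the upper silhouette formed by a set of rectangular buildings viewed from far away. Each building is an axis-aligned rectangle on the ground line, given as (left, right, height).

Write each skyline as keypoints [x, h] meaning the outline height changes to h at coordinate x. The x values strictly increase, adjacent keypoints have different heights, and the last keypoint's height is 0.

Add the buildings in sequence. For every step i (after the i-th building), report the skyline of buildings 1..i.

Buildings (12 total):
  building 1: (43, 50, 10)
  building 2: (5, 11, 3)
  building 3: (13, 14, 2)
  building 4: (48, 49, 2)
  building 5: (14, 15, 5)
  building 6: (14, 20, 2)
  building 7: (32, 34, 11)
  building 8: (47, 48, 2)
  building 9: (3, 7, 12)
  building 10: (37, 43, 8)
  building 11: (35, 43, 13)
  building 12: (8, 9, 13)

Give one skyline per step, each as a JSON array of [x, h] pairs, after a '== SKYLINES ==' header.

== SKYLINES ==
[[43,10],[50,0]]
[[5,3],[11,0],[43,10],[50,0]]
[[5,3],[11,0],[13,2],[14,0],[43,10],[50,0]]
[[5,3],[11,0],[13,2],[14,0],[43,10],[50,0]]
[[5,3],[11,0],[13,2],[14,5],[15,0],[43,10],[50,0]]
[[5,3],[11,0],[13,2],[14,5],[15,2],[20,0],[43,10],[50,0]]
[[5,3],[11,0],[13,2],[14,5],[15,2],[20,0],[32,11],[34,0],[43,10],[50,0]]
[[5,3],[11,0],[13,2],[14,5],[15,2],[20,0],[32,11],[34,0],[43,10],[50,0]]
[[3,12],[7,3],[11,0],[13,2],[14,5],[15,2],[20,0],[32,11],[34,0],[43,10],[50,0]]
[[3,12],[7,3],[11,0],[13,2],[14,5],[15,2],[20,0],[32,11],[34,0],[37,8],[43,10],[50,0]]
[[3,12],[7,3],[11,0],[13,2],[14,5],[15,2],[20,0],[32,11],[34,0],[35,13],[43,10],[50,0]]
[[3,12],[7,3],[8,13],[9,3],[11,0],[13,2],[14,5],[15,2],[20,0],[32,11],[34,0],[35,13],[43,10],[50,0]]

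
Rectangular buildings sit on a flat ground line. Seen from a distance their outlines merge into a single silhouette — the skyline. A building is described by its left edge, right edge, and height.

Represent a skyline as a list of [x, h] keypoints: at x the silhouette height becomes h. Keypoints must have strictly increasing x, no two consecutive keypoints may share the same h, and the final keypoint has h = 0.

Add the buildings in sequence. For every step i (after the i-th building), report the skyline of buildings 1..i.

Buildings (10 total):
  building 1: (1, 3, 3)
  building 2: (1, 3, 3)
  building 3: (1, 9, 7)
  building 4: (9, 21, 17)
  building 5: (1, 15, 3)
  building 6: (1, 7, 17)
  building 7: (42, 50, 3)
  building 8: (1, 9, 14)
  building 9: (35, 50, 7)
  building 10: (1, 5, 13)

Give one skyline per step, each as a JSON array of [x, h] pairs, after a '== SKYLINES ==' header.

== SKYLINES ==
[[1,3],[3,0]]
[[1,3],[3,0]]
[[1,7],[9,0]]
[[1,7],[9,17],[21,0]]
[[1,7],[9,17],[21,0]]
[[1,17],[7,7],[9,17],[21,0]]
[[1,17],[7,7],[9,17],[21,0],[42,3],[50,0]]
[[1,17],[7,14],[9,17],[21,0],[42,3],[50,0]]
[[1,17],[7,14],[9,17],[21,0],[35,7],[50,0]]
[[1,17],[7,14],[9,17],[21,0],[35,7],[50,0]]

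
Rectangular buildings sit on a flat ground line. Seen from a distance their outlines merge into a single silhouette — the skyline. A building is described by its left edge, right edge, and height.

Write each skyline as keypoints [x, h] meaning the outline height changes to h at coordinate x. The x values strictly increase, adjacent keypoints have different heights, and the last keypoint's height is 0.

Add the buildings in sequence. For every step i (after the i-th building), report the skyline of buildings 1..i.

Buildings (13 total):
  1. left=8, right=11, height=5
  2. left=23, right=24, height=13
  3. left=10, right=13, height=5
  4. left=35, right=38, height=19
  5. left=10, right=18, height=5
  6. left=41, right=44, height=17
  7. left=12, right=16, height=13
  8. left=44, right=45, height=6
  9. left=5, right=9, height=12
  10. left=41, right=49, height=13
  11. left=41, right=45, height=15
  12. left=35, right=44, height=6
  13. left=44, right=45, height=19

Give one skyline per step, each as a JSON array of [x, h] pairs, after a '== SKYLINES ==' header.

== SKYLINES ==
[[8,5],[11,0]]
[[8,5],[11,0],[23,13],[24,0]]
[[8,5],[13,0],[23,13],[24,0]]
[[8,5],[13,0],[23,13],[24,0],[35,19],[38,0]]
[[8,5],[18,0],[23,13],[24,0],[35,19],[38,0]]
[[8,5],[18,0],[23,13],[24,0],[35,19],[38,0],[41,17],[44,0]]
[[8,5],[12,13],[16,5],[18,0],[23,13],[24,0],[35,19],[38,0],[41,17],[44,0]]
[[8,5],[12,13],[16,5],[18,0],[23,13],[24,0],[35,19],[38,0],[41,17],[44,6],[45,0]]
[[5,12],[9,5],[12,13],[16,5],[18,0],[23,13],[24,0],[35,19],[38,0],[41,17],[44,6],[45,0]]
[[5,12],[9,5],[12,13],[16,5],[18,0],[23,13],[24,0],[35,19],[38,0],[41,17],[44,13],[49,0]]
[[5,12],[9,5],[12,13],[16,5],[18,0],[23,13],[24,0],[35,19],[38,0],[41,17],[44,15],[45,13],[49,0]]
[[5,12],[9,5],[12,13],[16,5],[18,0],[23,13],[24,0],[35,19],[38,6],[41,17],[44,15],[45,13],[49,0]]
[[5,12],[9,5],[12,13],[16,5],[18,0],[23,13],[24,0],[35,19],[38,6],[41,17],[44,19],[45,13],[49,0]]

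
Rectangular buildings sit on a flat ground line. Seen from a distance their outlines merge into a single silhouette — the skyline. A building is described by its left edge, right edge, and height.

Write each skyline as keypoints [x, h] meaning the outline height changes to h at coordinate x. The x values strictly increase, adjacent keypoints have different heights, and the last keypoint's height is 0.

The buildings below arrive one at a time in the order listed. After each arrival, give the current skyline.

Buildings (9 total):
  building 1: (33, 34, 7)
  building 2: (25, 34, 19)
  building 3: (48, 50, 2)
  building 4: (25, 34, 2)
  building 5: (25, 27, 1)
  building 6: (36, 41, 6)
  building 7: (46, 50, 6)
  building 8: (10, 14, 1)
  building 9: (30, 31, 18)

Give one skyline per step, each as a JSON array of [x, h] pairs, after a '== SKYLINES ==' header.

== SKYLINES ==
[[33,7],[34,0]]
[[25,19],[34,0]]
[[25,19],[34,0],[48,2],[50,0]]
[[25,19],[34,0],[48,2],[50,0]]
[[25,19],[34,0],[48,2],[50,0]]
[[25,19],[34,0],[36,6],[41,0],[48,2],[50,0]]
[[25,19],[34,0],[36,6],[41,0],[46,6],[50,0]]
[[10,1],[14,0],[25,19],[34,0],[36,6],[41,0],[46,6],[50,0]]
[[10,1],[14,0],[25,19],[34,0],[36,6],[41,0],[46,6],[50,0]]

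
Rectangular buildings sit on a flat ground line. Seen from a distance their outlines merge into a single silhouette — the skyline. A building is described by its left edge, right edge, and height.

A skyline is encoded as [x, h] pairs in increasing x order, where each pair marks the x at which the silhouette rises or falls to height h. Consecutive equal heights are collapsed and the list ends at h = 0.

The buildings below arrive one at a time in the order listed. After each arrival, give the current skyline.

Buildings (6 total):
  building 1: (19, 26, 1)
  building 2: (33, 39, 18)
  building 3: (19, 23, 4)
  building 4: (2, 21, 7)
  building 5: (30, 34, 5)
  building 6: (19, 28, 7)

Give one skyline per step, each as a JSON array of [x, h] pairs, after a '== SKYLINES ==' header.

== SKYLINES ==
[[19,1],[26,0]]
[[19,1],[26,0],[33,18],[39,0]]
[[19,4],[23,1],[26,0],[33,18],[39,0]]
[[2,7],[21,4],[23,1],[26,0],[33,18],[39,0]]
[[2,7],[21,4],[23,1],[26,0],[30,5],[33,18],[39,0]]
[[2,7],[28,0],[30,5],[33,18],[39,0]]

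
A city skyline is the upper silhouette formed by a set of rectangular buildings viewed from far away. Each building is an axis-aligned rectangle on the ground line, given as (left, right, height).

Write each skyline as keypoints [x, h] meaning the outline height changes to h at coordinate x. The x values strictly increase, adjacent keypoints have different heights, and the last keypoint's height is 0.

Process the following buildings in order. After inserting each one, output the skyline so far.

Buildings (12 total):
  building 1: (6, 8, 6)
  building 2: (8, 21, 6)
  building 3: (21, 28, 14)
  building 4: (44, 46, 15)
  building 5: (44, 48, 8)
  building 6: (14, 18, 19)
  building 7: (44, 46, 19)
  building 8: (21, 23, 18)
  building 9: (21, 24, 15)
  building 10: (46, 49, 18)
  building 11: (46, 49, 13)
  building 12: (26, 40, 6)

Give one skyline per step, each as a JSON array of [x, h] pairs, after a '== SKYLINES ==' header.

== SKYLINES ==
[[6,6],[8,0]]
[[6,6],[21,0]]
[[6,6],[21,14],[28,0]]
[[6,6],[21,14],[28,0],[44,15],[46,0]]
[[6,6],[21,14],[28,0],[44,15],[46,8],[48,0]]
[[6,6],[14,19],[18,6],[21,14],[28,0],[44,15],[46,8],[48,0]]
[[6,6],[14,19],[18,6],[21,14],[28,0],[44,19],[46,8],[48,0]]
[[6,6],[14,19],[18,6],[21,18],[23,14],[28,0],[44,19],[46,8],[48,0]]
[[6,6],[14,19],[18,6],[21,18],[23,15],[24,14],[28,0],[44,19],[46,8],[48,0]]
[[6,6],[14,19],[18,6],[21,18],[23,15],[24,14],[28,0],[44,19],[46,18],[49,0]]
[[6,6],[14,19],[18,6],[21,18],[23,15],[24,14],[28,0],[44,19],[46,18],[49,0]]
[[6,6],[14,19],[18,6],[21,18],[23,15],[24,14],[28,6],[40,0],[44,19],[46,18],[49,0]]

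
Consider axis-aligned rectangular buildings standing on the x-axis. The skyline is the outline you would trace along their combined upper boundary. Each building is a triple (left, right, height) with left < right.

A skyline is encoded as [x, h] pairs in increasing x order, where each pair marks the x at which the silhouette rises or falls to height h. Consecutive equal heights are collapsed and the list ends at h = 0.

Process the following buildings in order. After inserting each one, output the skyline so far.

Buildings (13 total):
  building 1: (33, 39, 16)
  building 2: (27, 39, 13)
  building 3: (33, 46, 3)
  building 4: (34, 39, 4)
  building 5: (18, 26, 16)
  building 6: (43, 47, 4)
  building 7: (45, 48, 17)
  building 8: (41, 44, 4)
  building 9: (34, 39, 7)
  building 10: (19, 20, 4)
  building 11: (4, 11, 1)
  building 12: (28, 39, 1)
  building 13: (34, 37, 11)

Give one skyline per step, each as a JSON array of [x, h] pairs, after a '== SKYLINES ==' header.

== SKYLINES ==
[[33,16],[39,0]]
[[27,13],[33,16],[39,0]]
[[27,13],[33,16],[39,3],[46,0]]
[[27,13],[33,16],[39,3],[46,0]]
[[18,16],[26,0],[27,13],[33,16],[39,3],[46,0]]
[[18,16],[26,0],[27,13],[33,16],[39,3],[43,4],[47,0]]
[[18,16],[26,0],[27,13],[33,16],[39,3],[43,4],[45,17],[48,0]]
[[18,16],[26,0],[27,13],[33,16],[39,3],[41,4],[45,17],[48,0]]
[[18,16],[26,0],[27,13],[33,16],[39,3],[41,4],[45,17],[48,0]]
[[18,16],[26,0],[27,13],[33,16],[39,3],[41,4],[45,17],[48,0]]
[[4,1],[11,0],[18,16],[26,0],[27,13],[33,16],[39,3],[41,4],[45,17],[48,0]]
[[4,1],[11,0],[18,16],[26,0],[27,13],[33,16],[39,3],[41,4],[45,17],[48,0]]
[[4,1],[11,0],[18,16],[26,0],[27,13],[33,16],[39,3],[41,4],[45,17],[48,0]]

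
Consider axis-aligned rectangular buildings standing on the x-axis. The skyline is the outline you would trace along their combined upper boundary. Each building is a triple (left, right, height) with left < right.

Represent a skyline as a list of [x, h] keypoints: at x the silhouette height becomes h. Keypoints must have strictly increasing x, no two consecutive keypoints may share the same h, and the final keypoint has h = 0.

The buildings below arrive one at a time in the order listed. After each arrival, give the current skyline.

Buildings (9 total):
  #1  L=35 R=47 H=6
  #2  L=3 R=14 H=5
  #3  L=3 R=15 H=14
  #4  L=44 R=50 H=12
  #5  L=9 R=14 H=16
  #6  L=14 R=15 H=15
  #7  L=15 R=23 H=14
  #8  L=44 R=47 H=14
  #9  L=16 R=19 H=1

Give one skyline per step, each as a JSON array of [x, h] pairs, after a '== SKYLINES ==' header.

== SKYLINES ==
[[35,6],[47,0]]
[[3,5],[14,0],[35,6],[47,0]]
[[3,14],[15,0],[35,6],[47,0]]
[[3,14],[15,0],[35,6],[44,12],[50,0]]
[[3,14],[9,16],[14,14],[15,0],[35,6],[44,12],[50,0]]
[[3,14],[9,16],[14,15],[15,0],[35,6],[44,12],[50,0]]
[[3,14],[9,16],[14,15],[15,14],[23,0],[35,6],[44,12],[50,0]]
[[3,14],[9,16],[14,15],[15,14],[23,0],[35,6],[44,14],[47,12],[50,0]]
[[3,14],[9,16],[14,15],[15,14],[23,0],[35,6],[44,14],[47,12],[50,0]]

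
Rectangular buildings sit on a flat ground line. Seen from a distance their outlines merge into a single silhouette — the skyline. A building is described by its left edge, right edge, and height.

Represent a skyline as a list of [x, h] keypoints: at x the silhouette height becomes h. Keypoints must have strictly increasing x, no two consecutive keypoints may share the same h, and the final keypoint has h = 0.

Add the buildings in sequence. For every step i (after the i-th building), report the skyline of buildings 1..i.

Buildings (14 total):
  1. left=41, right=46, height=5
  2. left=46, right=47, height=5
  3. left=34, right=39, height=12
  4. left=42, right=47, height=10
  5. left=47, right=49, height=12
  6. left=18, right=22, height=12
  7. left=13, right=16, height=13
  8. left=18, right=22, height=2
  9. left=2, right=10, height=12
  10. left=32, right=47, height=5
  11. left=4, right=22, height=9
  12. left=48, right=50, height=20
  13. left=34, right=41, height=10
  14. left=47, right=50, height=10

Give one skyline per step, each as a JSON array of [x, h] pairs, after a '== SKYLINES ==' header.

== SKYLINES ==
[[41,5],[46,0]]
[[41,5],[47,0]]
[[34,12],[39,0],[41,5],[47,0]]
[[34,12],[39,0],[41,5],[42,10],[47,0]]
[[34,12],[39,0],[41,5],[42,10],[47,12],[49,0]]
[[18,12],[22,0],[34,12],[39,0],[41,5],[42,10],[47,12],[49,0]]
[[13,13],[16,0],[18,12],[22,0],[34,12],[39,0],[41,5],[42,10],[47,12],[49,0]]
[[13,13],[16,0],[18,12],[22,0],[34,12],[39,0],[41,5],[42,10],[47,12],[49,0]]
[[2,12],[10,0],[13,13],[16,0],[18,12],[22,0],[34,12],[39,0],[41,5],[42,10],[47,12],[49,0]]
[[2,12],[10,0],[13,13],[16,0],[18,12],[22,0],[32,5],[34,12],[39,5],[42,10],[47,12],[49,0]]
[[2,12],[10,9],[13,13],[16,9],[18,12],[22,0],[32,5],[34,12],[39,5],[42,10],[47,12],[49,0]]
[[2,12],[10,9],[13,13],[16,9],[18,12],[22,0],[32,5],[34,12],[39,5],[42,10],[47,12],[48,20],[50,0]]
[[2,12],[10,9],[13,13],[16,9],[18,12],[22,0],[32,5],[34,12],[39,10],[41,5],[42,10],[47,12],[48,20],[50,0]]
[[2,12],[10,9],[13,13],[16,9],[18,12],[22,0],[32,5],[34,12],[39,10],[41,5],[42,10],[47,12],[48,20],[50,0]]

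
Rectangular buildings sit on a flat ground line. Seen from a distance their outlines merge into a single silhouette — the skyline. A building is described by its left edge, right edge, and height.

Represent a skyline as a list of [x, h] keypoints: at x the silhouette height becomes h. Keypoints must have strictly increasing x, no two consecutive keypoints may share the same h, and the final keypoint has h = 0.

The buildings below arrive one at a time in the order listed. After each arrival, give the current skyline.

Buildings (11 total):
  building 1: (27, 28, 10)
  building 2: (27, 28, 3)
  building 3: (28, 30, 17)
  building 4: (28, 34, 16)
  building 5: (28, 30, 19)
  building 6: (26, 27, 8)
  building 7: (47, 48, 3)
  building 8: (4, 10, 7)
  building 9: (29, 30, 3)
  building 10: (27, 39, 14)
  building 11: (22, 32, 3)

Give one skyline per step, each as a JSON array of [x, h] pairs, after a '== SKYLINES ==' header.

== SKYLINES ==
[[27,10],[28,0]]
[[27,10],[28,0]]
[[27,10],[28,17],[30,0]]
[[27,10],[28,17],[30,16],[34,0]]
[[27,10],[28,19],[30,16],[34,0]]
[[26,8],[27,10],[28,19],[30,16],[34,0]]
[[26,8],[27,10],[28,19],[30,16],[34,0],[47,3],[48,0]]
[[4,7],[10,0],[26,8],[27,10],[28,19],[30,16],[34,0],[47,3],[48,0]]
[[4,7],[10,0],[26,8],[27,10],[28,19],[30,16],[34,0],[47,3],[48,0]]
[[4,7],[10,0],[26,8],[27,14],[28,19],[30,16],[34,14],[39,0],[47,3],[48,0]]
[[4,7],[10,0],[22,3],[26,8],[27,14],[28,19],[30,16],[34,14],[39,0],[47,3],[48,0]]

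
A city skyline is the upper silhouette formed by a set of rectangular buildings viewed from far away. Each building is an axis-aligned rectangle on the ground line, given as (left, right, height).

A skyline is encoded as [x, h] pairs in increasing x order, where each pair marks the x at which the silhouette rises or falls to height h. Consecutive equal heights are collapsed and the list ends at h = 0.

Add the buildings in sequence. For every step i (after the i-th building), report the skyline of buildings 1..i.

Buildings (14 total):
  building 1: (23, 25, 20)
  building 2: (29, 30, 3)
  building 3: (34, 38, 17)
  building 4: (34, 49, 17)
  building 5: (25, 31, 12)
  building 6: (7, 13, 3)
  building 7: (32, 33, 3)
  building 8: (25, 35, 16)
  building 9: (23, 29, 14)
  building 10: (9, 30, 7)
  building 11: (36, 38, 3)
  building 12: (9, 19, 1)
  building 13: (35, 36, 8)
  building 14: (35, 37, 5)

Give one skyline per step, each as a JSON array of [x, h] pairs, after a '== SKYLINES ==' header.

== SKYLINES ==
[[23,20],[25,0]]
[[23,20],[25,0],[29,3],[30,0]]
[[23,20],[25,0],[29,3],[30,0],[34,17],[38,0]]
[[23,20],[25,0],[29,3],[30,0],[34,17],[49,0]]
[[23,20],[25,12],[31,0],[34,17],[49,0]]
[[7,3],[13,0],[23,20],[25,12],[31,0],[34,17],[49,0]]
[[7,3],[13,0],[23,20],[25,12],[31,0],[32,3],[33,0],[34,17],[49,0]]
[[7,3],[13,0],[23,20],[25,16],[34,17],[49,0]]
[[7,3],[13,0],[23,20],[25,16],[34,17],[49,0]]
[[7,3],[9,7],[23,20],[25,16],[34,17],[49,0]]
[[7,3],[9,7],[23,20],[25,16],[34,17],[49,0]]
[[7,3],[9,7],[23,20],[25,16],[34,17],[49,0]]
[[7,3],[9,7],[23,20],[25,16],[34,17],[49,0]]
[[7,3],[9,7],[23,20],[25,16],[34,17],[49,0]]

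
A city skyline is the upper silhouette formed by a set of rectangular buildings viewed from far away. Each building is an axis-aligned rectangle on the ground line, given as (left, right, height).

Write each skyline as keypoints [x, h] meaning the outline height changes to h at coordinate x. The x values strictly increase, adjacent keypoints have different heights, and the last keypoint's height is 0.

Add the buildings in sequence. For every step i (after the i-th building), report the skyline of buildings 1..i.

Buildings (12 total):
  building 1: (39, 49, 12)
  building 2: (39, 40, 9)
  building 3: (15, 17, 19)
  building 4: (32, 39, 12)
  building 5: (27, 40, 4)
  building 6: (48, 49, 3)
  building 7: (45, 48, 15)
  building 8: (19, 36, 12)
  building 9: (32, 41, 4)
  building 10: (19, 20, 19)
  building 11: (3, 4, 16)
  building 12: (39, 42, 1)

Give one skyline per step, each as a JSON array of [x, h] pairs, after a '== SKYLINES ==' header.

== SKYLINES ==
[[39,12],[49,0]]
[[39,12],[49,0]]
[[15,19],[17,0],[39,12],[49,0]]
[[15,19],[17,0],[32,12],[49,0]]
[[15,19],[17,0],[27,4],[32,12],[49,0]]
[[15,19],[17,0],[27,4],[32,12],[49,0]]
[[15,19],[17,0],[27,4],[32,12],[45,15],[48,12],[49,0]]
[[15,19],[17,0],[19,12],[45,15],[48,12],[49,0]]
[[15,19],[17,0],[19,12],[45,15],[48,12],[49,0]]
[[15,19],[17,0],[19,19],[20,12],[45,15],[48,12],[49,0]]
[[3,16],[4,0],[15,19],[17,0],[19,19],[20,12],[45,15],[48,12],[49,0]]
[[3,16],[4,0],[15,19],[17,0],[19,19],[20,12],[45,15],[48,12],[49,0]]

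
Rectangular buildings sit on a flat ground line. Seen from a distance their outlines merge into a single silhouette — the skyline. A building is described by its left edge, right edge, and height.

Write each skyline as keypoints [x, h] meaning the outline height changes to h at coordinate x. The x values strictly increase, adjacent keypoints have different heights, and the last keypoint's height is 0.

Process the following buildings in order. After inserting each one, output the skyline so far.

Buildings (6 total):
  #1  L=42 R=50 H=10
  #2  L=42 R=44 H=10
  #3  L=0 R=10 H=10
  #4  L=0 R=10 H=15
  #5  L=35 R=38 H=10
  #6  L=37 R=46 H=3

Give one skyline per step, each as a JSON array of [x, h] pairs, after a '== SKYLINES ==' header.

== SKYLINES ==
[[42,10],[50,0]]
[[42,10],[50,0]]
[[0,10],[10,0],[42,10],[50,0]]
[[0,15],[10,0],[42,10],[50,0]]
[[0,15],[10,0],[35,10],[38,0],[42,10],[50,0]]
[[0,15],[10,0],[35,10],[38,3],[42,10],[50,0]]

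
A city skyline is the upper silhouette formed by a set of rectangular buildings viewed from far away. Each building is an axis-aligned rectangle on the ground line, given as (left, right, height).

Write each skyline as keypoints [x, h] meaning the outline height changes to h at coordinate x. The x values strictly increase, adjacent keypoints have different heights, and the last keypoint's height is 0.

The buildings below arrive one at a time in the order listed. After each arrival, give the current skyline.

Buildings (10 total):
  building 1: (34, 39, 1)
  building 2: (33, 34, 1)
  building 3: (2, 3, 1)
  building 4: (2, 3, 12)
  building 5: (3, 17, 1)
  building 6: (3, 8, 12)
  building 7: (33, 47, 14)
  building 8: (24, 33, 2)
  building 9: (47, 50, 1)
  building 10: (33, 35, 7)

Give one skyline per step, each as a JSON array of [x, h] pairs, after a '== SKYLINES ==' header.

== SKYLINES ==
[[34,1],[39,0]]
[[33,1],[39,0]]
[[2,1],[3,0],[33,1],[39,0]]
[[2,12],[3,0],[33,1],[39,0]]
[[2,12],[3,1],[17,0],[33,1],[39,0]]
[[2,12],[8,1],[17,0],[33,1],[39,0]]
[[2,12],[8,1],[17,0],[33,14],[47,0]]
[[2,12],[8,1],[17,0],[24,2],[33,14],[47,0]]
[[2,12],[8,1],[17,0],[24,2],[33,14],[47,1],[50,0]]
[[2,12],[8,1],[17,0],[24,2],[33,14],[47,1],[50,0]]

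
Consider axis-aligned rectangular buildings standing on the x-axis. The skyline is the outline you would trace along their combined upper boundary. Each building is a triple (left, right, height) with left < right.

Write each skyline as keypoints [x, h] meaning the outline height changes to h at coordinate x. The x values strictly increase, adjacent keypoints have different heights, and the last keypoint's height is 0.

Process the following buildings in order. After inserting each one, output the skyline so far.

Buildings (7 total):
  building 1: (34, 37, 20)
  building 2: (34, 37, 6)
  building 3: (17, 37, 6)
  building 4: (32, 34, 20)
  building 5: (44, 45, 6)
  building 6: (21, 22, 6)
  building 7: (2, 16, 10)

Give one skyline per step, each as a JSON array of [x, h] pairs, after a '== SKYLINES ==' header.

== SKYLINES ==
[[34,20],[37,0]]
[[34,20],[37,0]]
[[17,6],[34,20],[37,0]]
[[17,6],[32,20],[37,0]]
[[17,6],[32,20],[37,0],[44,6],[45,0]]
[[17,6],[32,20],[37,0],[44,6],[45,0]]
[[2,10],[16,0],[17,6],[32,20],[37,0],[44,6],[45,0]]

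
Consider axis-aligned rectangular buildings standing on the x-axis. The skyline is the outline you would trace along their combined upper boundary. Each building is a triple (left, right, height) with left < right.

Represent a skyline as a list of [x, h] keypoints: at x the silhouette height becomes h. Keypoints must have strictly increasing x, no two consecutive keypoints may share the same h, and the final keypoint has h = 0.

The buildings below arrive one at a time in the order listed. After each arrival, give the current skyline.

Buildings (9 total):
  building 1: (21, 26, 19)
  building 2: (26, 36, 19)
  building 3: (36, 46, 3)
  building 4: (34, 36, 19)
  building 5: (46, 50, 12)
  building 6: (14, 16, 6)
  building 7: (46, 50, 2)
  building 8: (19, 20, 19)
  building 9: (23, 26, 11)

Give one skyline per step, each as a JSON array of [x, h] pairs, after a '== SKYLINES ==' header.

== SKYLINES ==
[[21,19],[26,0]]
[[21,19],[36,0]]
[[21,19],[36,3],[46,0]]
[[21,19],[36,3],[46,0]]
[[21,19],[36,3],[46,12],[50,0]]
[[14,6],[16,0],[21,19],[36,3],[46,12],[50,0]]
[[14,6],[16,0],[21,19],[36,3],[46,12],[50,0]]
[[14,6],[16,0],[19,19],[20,0],[21,19],[36,3],[46,12],[50,0]]
[[14,6],[16,0],[19,19],[20,0],[21,19],[36,3],[46,12],[50,0]]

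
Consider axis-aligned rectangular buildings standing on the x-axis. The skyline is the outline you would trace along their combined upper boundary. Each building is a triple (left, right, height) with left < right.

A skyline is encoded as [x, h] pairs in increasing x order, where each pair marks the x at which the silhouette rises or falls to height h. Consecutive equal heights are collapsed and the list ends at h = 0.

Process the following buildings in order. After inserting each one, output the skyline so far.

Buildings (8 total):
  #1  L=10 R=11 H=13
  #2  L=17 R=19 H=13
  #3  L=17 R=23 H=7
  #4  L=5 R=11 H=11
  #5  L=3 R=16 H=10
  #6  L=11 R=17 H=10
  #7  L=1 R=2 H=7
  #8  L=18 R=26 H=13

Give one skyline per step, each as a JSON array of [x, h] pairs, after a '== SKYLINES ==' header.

== SKYLINES ==
[[10,13],[11,0]]
[[10,13],[11,0],[17,13],[19,0]]
[[10,13],[11,0],[17,13],[19,7],[23,0]]
[[5,11],[10,13],[11,0],[17,13],[19,7],[23,0]]
[[3,10],[5,11],[10,13],[11,10],[16,0],[17,13],[19,7],[23,0]]
[[3,10],[5,11],[10,13],[11,10],[17,13],[19,7],[23,0]]
[[1,7],[2,0],[3,10],[5,11],[10,13],[11,10],[17,13],[19,7],[23,0]]
[[1,7],[2,0],[3,10],[5,11],[10,13],[11,10],[17,13],[26,0]]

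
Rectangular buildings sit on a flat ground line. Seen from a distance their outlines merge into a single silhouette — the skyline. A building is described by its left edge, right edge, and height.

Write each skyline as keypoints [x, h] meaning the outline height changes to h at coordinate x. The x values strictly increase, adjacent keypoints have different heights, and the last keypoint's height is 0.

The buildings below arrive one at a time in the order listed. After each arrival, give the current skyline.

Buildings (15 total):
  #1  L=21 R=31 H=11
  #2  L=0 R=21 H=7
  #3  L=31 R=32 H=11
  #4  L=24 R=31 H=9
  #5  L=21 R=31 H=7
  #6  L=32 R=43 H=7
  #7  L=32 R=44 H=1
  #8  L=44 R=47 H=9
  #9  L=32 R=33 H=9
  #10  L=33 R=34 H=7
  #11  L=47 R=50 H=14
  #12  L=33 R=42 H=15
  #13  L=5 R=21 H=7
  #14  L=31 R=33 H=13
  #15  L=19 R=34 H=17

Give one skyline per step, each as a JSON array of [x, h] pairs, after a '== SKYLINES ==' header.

== SKYLINES ==
[[21,11],[31,0]]
[[0,7],[21,11],[31,0]]
[[0,7],[21,11],[32,0]]
[[0,7],[21,11],[32,0]]
[[0,7],[21,11],[32,0]]
[[0,7],[21,11],[32,7],[43,0]]
[[0,7],[21,11],[32,7],[43,1],[44,0]]
[[0,7],[21,11],[32,7],[43,1],[44,9],[47,0]]
[[0,7],[21,11],[32,9],[33,7],[43,1],[44,9],[47,0]]
[[0,7],[21,11],[32,9],[33,7],[43,1],[44,9],[47,0]]
[[0,7],[21,11],[32,9],[33,7],[43,1],[44,9],[47,14],[50,0]]
[[0,7],[21,11],[32,9],[33,15],[42,7],[43,1],[44,9],[47,14],[50,0]]
[[0,7],[21,11],[32,9],[33,15],[42,7],[43,1],[44,9],[47,14],[50,0]]
[[0,7],[21,11],[31,13],[33,15],[42,7],[43,1],[44,9],[47,14],[50,0]]
[[0,7],[19,17],[34,15],[42,7],[43,1],[44,9],[47,14],[50,0]]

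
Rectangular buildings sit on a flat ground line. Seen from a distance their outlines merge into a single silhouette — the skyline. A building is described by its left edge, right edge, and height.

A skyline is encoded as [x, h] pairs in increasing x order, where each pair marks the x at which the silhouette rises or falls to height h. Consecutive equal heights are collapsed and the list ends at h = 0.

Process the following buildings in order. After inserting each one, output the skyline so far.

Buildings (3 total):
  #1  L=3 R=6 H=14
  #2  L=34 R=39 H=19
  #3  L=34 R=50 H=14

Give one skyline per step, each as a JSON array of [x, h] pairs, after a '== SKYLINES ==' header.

== SKYLINES ==
[[3,14],[6,0]]
[[3,14],[6,0],[34,19],[39,0]]
[[3,14],[6,0],[34,19],[39,14],[50,0]]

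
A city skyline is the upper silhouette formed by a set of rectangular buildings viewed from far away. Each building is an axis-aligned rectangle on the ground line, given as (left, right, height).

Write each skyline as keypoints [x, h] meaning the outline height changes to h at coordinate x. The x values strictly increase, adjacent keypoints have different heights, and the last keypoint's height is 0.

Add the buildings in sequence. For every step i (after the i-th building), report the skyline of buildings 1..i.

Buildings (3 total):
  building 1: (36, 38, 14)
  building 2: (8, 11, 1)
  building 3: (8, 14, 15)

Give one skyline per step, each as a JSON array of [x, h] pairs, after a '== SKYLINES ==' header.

== SKYLINES ==
[[36,14],[38,0]]
[[8,1],[11,0],[36,14],[38,0]]
[[8,15],[14,0],[36,14],[38,0]]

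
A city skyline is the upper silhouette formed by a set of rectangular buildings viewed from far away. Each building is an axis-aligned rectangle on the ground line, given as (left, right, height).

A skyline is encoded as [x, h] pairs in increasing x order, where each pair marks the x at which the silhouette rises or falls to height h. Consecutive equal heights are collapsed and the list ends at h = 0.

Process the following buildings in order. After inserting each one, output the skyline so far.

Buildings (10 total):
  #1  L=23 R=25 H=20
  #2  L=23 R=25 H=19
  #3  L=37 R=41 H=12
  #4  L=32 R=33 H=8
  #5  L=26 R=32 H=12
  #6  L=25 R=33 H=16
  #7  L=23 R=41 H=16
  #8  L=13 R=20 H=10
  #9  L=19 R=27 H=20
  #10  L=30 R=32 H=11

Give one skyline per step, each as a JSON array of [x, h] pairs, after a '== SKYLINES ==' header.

== SKYLINES ==
[[23,20],[25,0]]
[[23,20],[25,0]]
[[23,20],[25,0],[37,12],[41,0]]
[[23,20],[25,0],[32,8],[33,0],[37,12],[41,0]]
[[23,20],[25,0],[26,12],[32,8],[33,0],[37,12],[41,0]]
[[23,20],[25,16],[33,0],[37,12],[41,0]]
[[23,20],[25,16],[41,0]]
[[13,10],[20,0],[23,20],[25,16],[41,0]]
[[13,10],[19,20],[27,16],[41,0]]
[[13,10],[19,20],[27,16],[41,0]]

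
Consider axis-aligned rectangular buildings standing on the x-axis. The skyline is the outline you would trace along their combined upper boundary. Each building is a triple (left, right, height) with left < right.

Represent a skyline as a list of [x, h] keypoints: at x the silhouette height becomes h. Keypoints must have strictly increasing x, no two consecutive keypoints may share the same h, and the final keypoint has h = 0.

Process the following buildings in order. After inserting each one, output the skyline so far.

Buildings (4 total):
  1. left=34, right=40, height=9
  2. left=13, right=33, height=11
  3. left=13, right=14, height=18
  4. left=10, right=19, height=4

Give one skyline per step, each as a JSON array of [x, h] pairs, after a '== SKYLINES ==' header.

== SKYLINES ==
[[34,9],[40,0]]
[[13,11],[33,0],[34,9],[40,0]]
[[13,18],[14,11],[33,0],[34,9],[40,0]]
[[10,4],[13,18],[14,11],[33,0],[34,9],[40,0]]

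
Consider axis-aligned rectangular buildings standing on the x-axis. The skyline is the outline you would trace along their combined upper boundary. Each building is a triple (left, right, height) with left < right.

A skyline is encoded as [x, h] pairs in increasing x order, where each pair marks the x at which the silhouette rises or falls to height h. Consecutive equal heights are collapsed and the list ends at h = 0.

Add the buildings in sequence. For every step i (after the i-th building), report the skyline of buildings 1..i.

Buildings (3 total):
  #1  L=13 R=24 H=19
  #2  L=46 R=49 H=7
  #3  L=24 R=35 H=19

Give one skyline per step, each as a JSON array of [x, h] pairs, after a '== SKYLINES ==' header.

== SKYLINES ==
[[13,19],[24,0]]
[[13,19],[24,0],[46,7],[49,0]]
[[13,19],[35,0],[46,7],[49,0]]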